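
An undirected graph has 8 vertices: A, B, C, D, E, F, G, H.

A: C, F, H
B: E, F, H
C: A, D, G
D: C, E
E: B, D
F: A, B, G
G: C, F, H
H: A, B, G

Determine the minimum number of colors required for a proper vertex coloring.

2

A and C are adjacent, so at least 2 colors are needed.
2 colors suffice: A=red, B=red, C=blue, D=red, E=blue, F=blue, G=red, H=blue. Every edge joins two different colors.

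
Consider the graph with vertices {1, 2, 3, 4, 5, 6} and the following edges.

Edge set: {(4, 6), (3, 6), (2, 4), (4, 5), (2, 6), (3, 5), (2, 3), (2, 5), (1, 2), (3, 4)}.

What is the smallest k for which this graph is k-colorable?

4

2, 3, 4, 6 are mutually adjacent (a clique of size 4), so at least 4 colors are needed.
4 colors suffice: color a → {2}; color b → {1, 4}; color c → {3}; color d → {5, 6}. No two adjacent vertices share a color.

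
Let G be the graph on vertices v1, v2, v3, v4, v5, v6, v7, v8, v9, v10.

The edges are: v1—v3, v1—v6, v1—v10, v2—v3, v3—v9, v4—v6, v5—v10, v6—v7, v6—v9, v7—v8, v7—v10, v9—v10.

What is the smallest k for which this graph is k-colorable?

v5 and v10 are adjacent, so at least 2 colors are needed.
2 colors suffice: color 1 → {v3, v6, v8, v10}; color 2 → {v1, v2, v4, v5, v7, v9}. No two adjacent vertices share a color.

2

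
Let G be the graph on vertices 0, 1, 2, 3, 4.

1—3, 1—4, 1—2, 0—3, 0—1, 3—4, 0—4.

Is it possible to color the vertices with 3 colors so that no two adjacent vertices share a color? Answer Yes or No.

0, 1, 3, 4 are pairwise adjacent (a clique of size 4), so at least 4 colors are needed.
So 3 colors are not enough.

No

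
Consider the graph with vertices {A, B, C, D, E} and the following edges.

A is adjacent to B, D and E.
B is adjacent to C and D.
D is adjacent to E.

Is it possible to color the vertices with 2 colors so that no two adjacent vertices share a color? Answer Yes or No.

A, B, D form a triangle, so at least 3 colors are needed.
So 2 colors are not enough.

No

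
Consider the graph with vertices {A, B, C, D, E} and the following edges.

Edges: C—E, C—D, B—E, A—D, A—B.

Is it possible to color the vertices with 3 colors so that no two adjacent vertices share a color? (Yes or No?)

Yes

The chromatic number is 3. The cycle D-C-E-B-A-D has odd length 5, so it cannot be 2-colored; at least 3 colors are needed.
3 colors suffice: A=1, B=2, C=3, D=2, E=1.
That is already a proper 3-coloring.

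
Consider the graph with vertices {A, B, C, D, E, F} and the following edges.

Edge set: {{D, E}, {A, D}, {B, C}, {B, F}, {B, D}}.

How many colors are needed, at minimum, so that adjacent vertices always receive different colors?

2

D and E are adjacent, so at least 2 colors are needed.
2 colors suffice: A=1, B=1, C=2, D=2, E=1, F=2. No two adjacent vertices share a color.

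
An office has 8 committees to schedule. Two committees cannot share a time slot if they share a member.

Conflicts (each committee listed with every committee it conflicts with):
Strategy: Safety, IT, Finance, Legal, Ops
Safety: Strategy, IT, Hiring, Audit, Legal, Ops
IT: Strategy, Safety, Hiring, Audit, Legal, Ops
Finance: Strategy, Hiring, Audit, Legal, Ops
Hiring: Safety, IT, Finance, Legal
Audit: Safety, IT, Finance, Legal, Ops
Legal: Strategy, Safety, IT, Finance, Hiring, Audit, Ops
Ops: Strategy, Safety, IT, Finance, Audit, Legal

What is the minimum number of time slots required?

Strategy, Safety, IT, Legal, Ops pairwise conflict, so at least 5 time slots are needed.
Using 5 time slots: Strategy=5, Safety=3, IT=2, Finance=2, Hiring=4, Audit=5, Legal=1, Ops=4. Each listed conflict is separated.

5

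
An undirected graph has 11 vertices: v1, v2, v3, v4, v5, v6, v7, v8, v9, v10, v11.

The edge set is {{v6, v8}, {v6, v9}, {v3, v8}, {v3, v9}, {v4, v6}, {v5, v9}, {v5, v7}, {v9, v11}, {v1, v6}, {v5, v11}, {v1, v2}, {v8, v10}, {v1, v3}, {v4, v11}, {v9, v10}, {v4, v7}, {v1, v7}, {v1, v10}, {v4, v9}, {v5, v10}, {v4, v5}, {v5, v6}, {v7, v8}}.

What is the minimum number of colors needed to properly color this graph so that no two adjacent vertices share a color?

4

v4, v5, v6, v9 are mutually adjacent (a clique of size 4), so at least 4 colors are needed.
4 colors suffice: color 1 → {v1, v8, v9}; color 2 → {v2, v3, v5}; color 3 → {v4, v10}; color 4 → {v6, v7, v11}. Each edge has distinct colors on its endpoints.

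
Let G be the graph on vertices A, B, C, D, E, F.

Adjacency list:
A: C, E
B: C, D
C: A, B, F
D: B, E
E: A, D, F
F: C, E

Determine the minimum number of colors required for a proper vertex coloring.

The cycle C-B-D-E-F-C has odd length 5, so it cannot be 2-colored; at least 3 colors are needed.
3 colors suffice: color 1 → {C, E}; color 2 → {A, D, F}; color 3 → {B}. No two adjacent vertices share a color.

3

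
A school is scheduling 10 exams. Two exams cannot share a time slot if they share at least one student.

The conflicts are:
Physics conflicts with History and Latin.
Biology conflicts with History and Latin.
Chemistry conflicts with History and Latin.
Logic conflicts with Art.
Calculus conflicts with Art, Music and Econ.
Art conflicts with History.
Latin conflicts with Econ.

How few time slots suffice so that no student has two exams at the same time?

Latin and Econ conflict, so at least 2 time slots are needed.
2 time slots suffice: time slot 1 → {Logic, Calculus, History, Latin}; time slot 2 → {Physics, Biology, Chemistry, Art, Music, Econ}. Every pair that conflicts lands in different time slots.

2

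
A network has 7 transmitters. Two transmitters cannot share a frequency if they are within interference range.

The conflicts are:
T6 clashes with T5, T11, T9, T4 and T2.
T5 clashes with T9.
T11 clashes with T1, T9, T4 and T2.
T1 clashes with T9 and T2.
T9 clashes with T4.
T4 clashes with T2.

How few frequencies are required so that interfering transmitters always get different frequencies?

4

T6, T11, T9, T4 all conflict with each other, so at least 4 frequencies are needed.
Using 4 frequencies: T6=2, T5=1, T11=1, T1=2, T9=3, T4=4, T2=3. Each listed conflict is separated.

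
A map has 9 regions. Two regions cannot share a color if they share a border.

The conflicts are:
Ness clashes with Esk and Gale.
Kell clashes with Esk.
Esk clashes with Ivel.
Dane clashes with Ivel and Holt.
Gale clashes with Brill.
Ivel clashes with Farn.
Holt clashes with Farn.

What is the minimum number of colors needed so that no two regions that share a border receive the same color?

2

Dane and Holt conflict, so at least 2 colors are needed.
2 colors suffice: color 1 → {Esk, Dane, Gale, Farn}; color 2 → {Ness, Kell, Ivel, Holt, Brill}. Each listed conflict is separated.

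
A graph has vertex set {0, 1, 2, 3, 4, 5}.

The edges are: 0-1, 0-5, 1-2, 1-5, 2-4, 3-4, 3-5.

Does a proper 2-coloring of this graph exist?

0, 1, 5 form a triangle, so at least 3 colors are needed.
So 2 colors are not enough.

No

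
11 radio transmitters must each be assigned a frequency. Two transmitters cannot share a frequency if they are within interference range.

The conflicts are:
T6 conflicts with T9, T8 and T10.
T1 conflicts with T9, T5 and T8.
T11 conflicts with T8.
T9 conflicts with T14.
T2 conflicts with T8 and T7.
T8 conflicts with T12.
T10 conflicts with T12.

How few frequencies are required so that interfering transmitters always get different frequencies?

2

T6 and T8 conflict, so at least 2 frequencies are needed.
2 frequencies suffice: frequency 1 → {T9, T5, T8, T10, T7}; frequency 2 → {T6, T1, T11, T2, T14, T12}. No two conflicting transmitters share a frequency.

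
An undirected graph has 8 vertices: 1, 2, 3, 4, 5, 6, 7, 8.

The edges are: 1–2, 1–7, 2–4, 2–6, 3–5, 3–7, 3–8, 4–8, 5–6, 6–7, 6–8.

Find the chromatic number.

3 and 8 are adjacent, so at least 2 colors are needed.
A valid assignment using 2 colors: 1=a, 2=b, 3=a, 4=a, 5=b, 6=a, 7=b, 8=b. No two adjacent vertices share a color.

2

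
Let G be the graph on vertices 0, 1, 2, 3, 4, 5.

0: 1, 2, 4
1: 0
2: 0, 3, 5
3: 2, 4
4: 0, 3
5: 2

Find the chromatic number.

0 and 4 are adjacent, so at least 2 colors are needed.
2 colors suffice: color red → {0, 3, 5}; color blue → {1, 2, 4}. Each edge has distinct colors on its endpoints.

2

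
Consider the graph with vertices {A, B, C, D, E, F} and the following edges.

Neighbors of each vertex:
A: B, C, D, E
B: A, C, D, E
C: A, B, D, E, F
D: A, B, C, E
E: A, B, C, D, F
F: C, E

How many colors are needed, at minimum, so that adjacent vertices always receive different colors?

5

A, B, C, D, E are mutually adjacent (a clique of size 5), so at least 5 colors are needed.
5 colors suffice: color 1 → {C}; color 2 → {E}; color 3 → {B, F}; color 4 → {A}; color 5 → {D}. Each edge has distinct colors on its endpoints.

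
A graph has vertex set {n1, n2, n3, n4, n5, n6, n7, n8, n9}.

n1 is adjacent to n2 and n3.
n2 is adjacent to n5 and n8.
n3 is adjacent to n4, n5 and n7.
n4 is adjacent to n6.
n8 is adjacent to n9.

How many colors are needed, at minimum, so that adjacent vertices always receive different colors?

2

n3 and n7 are adjacent, so at least 2 colors are needed.
One proper 2-coloring: n1=2, n2=1, n3=1, n4=2, n5=2, n6=1, n7=2, n8=2, n9=1. Every edge joins two different colors.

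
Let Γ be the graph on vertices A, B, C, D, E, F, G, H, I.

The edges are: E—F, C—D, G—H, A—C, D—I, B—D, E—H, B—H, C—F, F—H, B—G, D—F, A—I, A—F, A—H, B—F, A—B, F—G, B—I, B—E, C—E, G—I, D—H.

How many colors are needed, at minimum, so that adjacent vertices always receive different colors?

4

B, F, G, H form a clique, so at least 4 colors are needed.
4 colors suffice: color red → {B, C}; color blue → {F, I}; color green → {H}; color yellow → {A, D, E, G}. Every edge joins two different colors.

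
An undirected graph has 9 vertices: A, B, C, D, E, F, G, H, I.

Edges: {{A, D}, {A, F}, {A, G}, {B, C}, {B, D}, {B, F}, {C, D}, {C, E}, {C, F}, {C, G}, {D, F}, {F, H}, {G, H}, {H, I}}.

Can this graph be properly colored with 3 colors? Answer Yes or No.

No

B, C, D, F are pairwise adjacent (a clique of size 4), so at least 4 colors are needed.
So 3 colors are not enough.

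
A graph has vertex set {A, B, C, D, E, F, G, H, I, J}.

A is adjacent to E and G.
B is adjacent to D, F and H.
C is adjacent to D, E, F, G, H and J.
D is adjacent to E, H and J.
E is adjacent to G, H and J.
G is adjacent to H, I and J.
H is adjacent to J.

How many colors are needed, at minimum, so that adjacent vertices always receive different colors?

5

C, D, E, H, J are mutually adjacent (a clique of size 5), so at least 5 colors are needed.
A valid assignment using 5 colors: A=1, B=2, C=3, D=4, E=2, F=1, G=4, H=1, I=1, J=5. Each edge has distinct colors on its endpoints.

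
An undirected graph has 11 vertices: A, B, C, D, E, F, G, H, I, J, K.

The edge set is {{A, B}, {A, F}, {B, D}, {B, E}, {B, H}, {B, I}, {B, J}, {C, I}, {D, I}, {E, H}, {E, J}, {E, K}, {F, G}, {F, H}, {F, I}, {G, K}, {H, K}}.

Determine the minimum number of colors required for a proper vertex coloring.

3

B, E, J are mutually adjacent, so at least 3 colors are needed.
3 colors suffice: color red → {B, C, F, K}; color blue → {A, E, G, I}; color green → {D, H, J}. No two adjacent vertices share a color.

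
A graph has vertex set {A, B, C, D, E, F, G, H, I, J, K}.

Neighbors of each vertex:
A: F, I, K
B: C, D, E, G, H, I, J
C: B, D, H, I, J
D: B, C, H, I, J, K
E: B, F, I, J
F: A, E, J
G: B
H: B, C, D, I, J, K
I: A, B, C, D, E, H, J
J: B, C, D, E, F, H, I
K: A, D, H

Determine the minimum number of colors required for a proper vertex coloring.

6

B, C, D, H, I, J are mutually adjacent (a clique of size 6), so at least 6 colors are needed.
6 colors suffice: color 1 → {A, B}; color 2 → {F, G, I, K}; color 3 → {J}; color 4 → {D, E}; color 5 → {H}; color 6 → {C}. Each edge has distinct colors on its endpoints.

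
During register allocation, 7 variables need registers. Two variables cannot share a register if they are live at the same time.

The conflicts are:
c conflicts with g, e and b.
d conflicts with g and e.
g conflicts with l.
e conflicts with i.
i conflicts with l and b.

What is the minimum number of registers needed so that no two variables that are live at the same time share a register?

The cycle l-g-d-e-i-l has odd length 5, so it cannot be 2-colored; at least 3 registers are needed.
3 registers suffice: c=3, d=3, g=1, e=2, i=1, l=2, b=2. Every pair that conflicts lands in different registers.

3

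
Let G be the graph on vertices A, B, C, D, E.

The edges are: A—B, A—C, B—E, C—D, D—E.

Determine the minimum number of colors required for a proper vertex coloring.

The cycle B-E-D-C-A-B has odd length 5, so it cannot be 2-colored; at least 3 colors are needed.
3 colors suffice: color red → {B, D}; color blue → {C, E}; color green → {A}. Each edge has distinct colors on its endpoints.

3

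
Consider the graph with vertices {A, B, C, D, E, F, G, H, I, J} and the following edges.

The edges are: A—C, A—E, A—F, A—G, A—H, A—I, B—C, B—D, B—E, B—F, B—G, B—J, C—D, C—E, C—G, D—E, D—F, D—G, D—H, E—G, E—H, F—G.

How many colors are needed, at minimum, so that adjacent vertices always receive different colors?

5

B, C, D, E, G form a clique, so at least 5 colors are needed.
5 colors suffice: color red → {G, H, I, J}; color blue → {A, B}; color green → {D}; color yellow → {E, F}; color purple → {C}. Each edge has distinct colors on its endpoints.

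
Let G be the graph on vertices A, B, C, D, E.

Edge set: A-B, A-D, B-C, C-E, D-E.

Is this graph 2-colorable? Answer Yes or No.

The cycle D-E-C-B-A-D has odd length 5, so it cannot be 2-colored; at least 3 colors are needed.
So 2 colors are not enough.

No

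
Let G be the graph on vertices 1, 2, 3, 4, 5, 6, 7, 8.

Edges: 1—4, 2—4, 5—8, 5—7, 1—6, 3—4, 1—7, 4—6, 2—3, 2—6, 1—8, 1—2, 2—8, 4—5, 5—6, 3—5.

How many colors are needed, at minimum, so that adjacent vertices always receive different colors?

4

1, 2, 4, 6 form a clique, so at least 4 colors are needed.
4 colors suffice: 1=a, 2=c, 3=d, 4=b, 5=a, 6=d, 7=b, 8=b. No two adjacent vertices share a color.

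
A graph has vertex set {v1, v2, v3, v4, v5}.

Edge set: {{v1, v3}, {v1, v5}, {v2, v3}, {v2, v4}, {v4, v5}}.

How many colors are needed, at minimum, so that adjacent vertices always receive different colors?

The cycle v3-v2-v4-v5-v1-v3 has odd length 5, so it cannot be 2-colored; at least 3 colors are needed.
3 colors suffice: v1=G, v2=B, v3=R, v4=R, v5=B. Every edge joins two different colors.

3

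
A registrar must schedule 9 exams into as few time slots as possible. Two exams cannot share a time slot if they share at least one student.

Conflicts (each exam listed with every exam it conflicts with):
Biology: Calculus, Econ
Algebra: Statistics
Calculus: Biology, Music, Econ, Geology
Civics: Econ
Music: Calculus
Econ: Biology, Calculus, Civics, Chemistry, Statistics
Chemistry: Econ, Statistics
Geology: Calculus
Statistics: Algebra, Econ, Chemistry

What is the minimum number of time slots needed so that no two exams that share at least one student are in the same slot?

3

Biology, Calculus, Econ are mutually in conflict, so at least 3 time slots are needed.
3 time slots suffice: time slot 1 → {Algebra, Music, Econ, Geology}; time slot 2 → {Calculus, Civics, Statistics}; time slot 3 → {Biology, Chemistry}. Each listed conflict is separated.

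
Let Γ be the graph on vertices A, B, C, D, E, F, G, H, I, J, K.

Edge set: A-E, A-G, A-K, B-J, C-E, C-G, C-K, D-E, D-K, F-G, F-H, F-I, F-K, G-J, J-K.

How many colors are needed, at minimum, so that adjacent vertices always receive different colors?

2

F and G are adjacent, so at least 2 colors are needed.
A valid assignment using 2 colors: A=blue, B=red, C=blue, D=blue, E=red, F=blue, G=red, H=red, I=red, J=blue, K=red. Every edge joins two different colors.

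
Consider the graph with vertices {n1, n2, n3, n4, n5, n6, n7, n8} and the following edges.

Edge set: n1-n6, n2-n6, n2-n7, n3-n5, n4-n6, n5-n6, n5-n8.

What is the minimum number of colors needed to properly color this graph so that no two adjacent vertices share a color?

2

n5 and n8 are adjacent, so at least 2 colors are needed.
2 colors suffice: color 1 → {n3, n6, n7, n8}; color 2 → {n1, n2, n4, n5}. No two adjacent vertices share a color.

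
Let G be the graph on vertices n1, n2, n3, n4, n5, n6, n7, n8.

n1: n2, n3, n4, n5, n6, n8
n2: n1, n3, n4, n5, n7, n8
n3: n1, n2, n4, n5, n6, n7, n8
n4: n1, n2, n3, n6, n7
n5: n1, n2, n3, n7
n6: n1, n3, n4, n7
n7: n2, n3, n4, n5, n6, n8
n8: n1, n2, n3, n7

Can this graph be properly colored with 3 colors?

n2, n3, n4, n7 form a clique, so at least 4 colors are needed.
So 3 colors are not enough.

No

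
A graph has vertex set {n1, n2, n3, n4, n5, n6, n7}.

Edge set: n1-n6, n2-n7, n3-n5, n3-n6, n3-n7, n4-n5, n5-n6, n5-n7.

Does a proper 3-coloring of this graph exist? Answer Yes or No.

The chromatic number is 3. n3, n5, n6 are mutually adjacent, so at least 3 colors are needed.
3 colors suffice: n1=1, n2=1, n3=2, n4=2, n5=1, n6=3, n7=3.
That is already a proper 3-coloring.

Yes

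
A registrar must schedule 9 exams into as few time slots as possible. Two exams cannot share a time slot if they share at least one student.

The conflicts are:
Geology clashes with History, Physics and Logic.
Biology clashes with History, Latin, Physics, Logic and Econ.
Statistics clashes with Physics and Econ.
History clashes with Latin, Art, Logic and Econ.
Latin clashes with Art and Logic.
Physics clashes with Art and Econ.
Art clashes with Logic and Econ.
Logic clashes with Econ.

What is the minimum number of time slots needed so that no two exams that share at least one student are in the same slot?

Biology, History, Latin, Logic all conflict with each other, so at least 4 time slots are needed.
4 time slots suffice: time slot 1 → {History, Physics}; time slot 2 → {Statistics, Logic}; time slot 3 → {Geology, Latin, Econ}; time slot 4 → {Biology, Art}. Each listed conflict is separated.

4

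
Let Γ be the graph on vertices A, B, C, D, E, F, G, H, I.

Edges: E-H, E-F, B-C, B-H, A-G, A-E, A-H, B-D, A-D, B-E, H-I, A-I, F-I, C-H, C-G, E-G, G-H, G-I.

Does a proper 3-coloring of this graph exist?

No

A, E, G, H are mutually adjacent (a clique of size 4), so at least 4 colors are needed.
So 3 colors are not enough.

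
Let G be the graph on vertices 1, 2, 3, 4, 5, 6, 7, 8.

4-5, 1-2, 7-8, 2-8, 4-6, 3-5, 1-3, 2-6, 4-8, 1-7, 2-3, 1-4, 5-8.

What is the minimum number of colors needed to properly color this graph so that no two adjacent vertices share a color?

3

4, 5, 8 are pairwise adjacent, so at least 3 colors are needed.
A valid assignment using 3 colors: 1=red, 2=blue, 3=green, 4=green, 5=blue, 6=red, 7=blue, 8=red. Each edge has distinct colors on its endpoints.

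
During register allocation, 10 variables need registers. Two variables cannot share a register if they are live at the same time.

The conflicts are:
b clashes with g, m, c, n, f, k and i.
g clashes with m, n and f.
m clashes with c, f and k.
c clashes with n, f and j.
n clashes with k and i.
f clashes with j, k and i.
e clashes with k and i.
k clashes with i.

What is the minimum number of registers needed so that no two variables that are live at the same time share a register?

b, n, k, i all conflict with each other, so at least 4 registers are needed.
A valid assignment using 4 registers: b=1, g=3, m=4, c=3, n=2, f=2, j=1, e=1, k=3, i=4. Every pair that conflicts lands in different registers.

4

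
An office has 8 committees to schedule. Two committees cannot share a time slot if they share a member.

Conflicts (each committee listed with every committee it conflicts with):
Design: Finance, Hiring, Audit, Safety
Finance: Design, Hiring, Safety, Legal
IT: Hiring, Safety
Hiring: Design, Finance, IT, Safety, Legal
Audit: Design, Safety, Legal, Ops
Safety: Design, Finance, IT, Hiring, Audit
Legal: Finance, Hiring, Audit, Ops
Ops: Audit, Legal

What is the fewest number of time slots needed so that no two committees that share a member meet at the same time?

4

Design, Finance, Hiring, Safety are mutually in conflict, so at least 4 time slots are needed.
4 time slots suffice: time slot 1 → {Safety, Legal}; time slot 2 → {Hiring, Audit}; time slot 3 → {Design, IT, Ops}; time slot 4 → {Finance}. Each listed conflict is separated.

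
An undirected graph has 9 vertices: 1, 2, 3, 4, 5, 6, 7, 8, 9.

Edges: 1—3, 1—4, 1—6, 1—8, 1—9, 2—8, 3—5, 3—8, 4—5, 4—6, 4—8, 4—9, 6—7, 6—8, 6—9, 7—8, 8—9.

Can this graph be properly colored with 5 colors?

The chromatic number is 5. 1, 4, 6, 8, 9 form a clique, so at least 5 colors are needed.
A valid assignment using 5 colors: 1=d, 2=b, 3=b, 4=b, 5=a, 6=c, 7=b, 8=a, 9=e.
That is already a proper 5-coloring.

Yes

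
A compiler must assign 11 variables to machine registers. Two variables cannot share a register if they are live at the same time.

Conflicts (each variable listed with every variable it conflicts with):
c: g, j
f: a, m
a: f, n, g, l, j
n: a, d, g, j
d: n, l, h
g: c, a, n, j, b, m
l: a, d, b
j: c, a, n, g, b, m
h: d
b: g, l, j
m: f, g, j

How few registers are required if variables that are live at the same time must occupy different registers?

a, n, g, j pairwise conflict, so at least 4 registers are needed.
4 registers suffice: register 1 → {f, g, l, h}; register 2 → {d, j}; register 3 → {c, a, b, m}; register 4 → {n}. Every pair that conflicts lands in different registers.

4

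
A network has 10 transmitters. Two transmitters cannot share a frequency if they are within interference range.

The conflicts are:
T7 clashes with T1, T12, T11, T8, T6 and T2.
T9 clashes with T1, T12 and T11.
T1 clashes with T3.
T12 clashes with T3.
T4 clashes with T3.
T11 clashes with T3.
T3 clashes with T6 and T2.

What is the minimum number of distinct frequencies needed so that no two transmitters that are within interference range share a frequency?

2

T9 and T12 conflict, so at least 2 frequencies are needed.
2 frequencies suffice: frequency 1 → {T7, T9, T3}; frequency 2 → {T1, T12, T4, T11, T8, T6, T2}. Each listed conflict is separated.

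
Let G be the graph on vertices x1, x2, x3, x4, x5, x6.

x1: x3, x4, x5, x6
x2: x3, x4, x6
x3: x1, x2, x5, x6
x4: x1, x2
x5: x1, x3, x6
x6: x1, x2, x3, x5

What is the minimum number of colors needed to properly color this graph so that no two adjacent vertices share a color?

x1, x3, x5, x6 are mutually adjacent (a clique of size 4), so at least 4 colors are needed.
4 colors suffice: color 1 → {x4, x6}; color 2 → {x1, x2}; color 3 → {x3}; color 4 → {x5}. Every edge joins two different colors.

4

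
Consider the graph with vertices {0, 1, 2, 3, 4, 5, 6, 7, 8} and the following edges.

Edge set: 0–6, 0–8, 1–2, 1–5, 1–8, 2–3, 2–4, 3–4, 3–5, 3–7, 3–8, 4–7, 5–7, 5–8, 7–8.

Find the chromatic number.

3, 5, 7, 8 form a clique, so at least 4 colors are needed.
One proper 4-coloring: 0=b, 1=b, 2=a, 3=b, 4=d, 5=d, 6=a, 7=c, 8=a. Every edge joins two different colors.

4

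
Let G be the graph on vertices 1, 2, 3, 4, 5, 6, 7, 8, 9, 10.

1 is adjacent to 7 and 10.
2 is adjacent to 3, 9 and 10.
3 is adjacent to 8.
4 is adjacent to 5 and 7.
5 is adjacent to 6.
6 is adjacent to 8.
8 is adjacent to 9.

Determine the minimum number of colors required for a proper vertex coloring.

3

The cycle 1-7-4-5-6-8-9-2-10-1 has odd length 9, so it cannot be 2-colored; at least 3 colors are needed.
3 colors suffice: 1=a, 2=a, 3=b, 4=b, 5=a, 6=b, 7=c, 8=a, 9=b, 10=b. Each edge has distinct colors on its endpoints.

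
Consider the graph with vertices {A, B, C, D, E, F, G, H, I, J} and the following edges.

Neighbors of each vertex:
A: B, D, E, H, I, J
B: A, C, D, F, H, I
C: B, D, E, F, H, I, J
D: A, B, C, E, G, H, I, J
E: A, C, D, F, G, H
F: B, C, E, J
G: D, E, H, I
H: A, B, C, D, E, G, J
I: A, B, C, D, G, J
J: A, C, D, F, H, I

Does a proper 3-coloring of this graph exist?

C, D, E, H form a clique, so at least 4 colors are needed.
So 3 colors are not enough.

No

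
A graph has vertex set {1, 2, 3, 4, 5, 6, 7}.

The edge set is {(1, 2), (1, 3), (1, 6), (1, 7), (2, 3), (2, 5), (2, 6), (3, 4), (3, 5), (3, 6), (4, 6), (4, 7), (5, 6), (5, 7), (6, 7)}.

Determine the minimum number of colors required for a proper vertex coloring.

1, 2, 3, 6 are mutually adjacent (a clique of size 4), so at least 4 colors are needed.
4 colors suffice: color a → {6}; color b → {3, 7}; color c → {1, 4, 5}; color d → {2}. No two adjacent vertices share a color.

4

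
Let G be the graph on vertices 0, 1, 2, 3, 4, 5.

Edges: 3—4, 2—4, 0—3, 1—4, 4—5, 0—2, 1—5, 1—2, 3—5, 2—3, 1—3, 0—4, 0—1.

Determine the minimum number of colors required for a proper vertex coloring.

0, 1, 2, 3, 4 form a clique, so at least 5 colors are needed.
5 colors suffice: color a → {3}; color b → {1}; color c → {4}; color d → {0, 5}; color e → {2}. Each edge has distinct colors on its endpoints.

5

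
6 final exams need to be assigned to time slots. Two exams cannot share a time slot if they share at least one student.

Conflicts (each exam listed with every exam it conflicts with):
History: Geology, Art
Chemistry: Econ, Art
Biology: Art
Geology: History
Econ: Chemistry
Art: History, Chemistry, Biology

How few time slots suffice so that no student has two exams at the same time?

Chemistry and Econ conflict, so at least 2 time slots are needed.
2 time slots suffice: time slot 1 → {Geology, Econ, Art}; time slot 2 → {History, Chemistry, Biology}. Each listed conflict is separated.

2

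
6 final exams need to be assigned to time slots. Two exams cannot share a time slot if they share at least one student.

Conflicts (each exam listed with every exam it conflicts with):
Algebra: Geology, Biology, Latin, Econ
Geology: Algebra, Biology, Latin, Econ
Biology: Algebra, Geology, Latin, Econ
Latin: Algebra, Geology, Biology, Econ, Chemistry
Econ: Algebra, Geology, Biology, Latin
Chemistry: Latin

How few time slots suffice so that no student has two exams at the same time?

5

Algebra, Geology, Biology, Latin, Econ all conflict with each other, so at least 5 time slots are needed.
5 time slots suffice: time slot 1 → {Latin}; time slot 2 → {Algebra, Chemistry}; time slot 3 → {Biology}; time slot 4 → {Econ}; time slot 5 → {Geology}. Each listed conflict is separated.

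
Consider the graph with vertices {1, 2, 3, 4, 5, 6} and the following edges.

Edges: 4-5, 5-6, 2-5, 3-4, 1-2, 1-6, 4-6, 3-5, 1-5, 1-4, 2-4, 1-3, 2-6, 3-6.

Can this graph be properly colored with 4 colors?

1, 2, 4, 5, 6 are mutually adjacent (a clique of size 5), so at least 5 colors are needed.
So 4 colors are not enough.

No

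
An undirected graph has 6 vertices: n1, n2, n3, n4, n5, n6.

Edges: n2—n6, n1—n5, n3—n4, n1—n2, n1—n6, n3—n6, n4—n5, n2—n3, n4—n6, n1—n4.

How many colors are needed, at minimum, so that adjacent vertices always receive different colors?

3

n1, n4, n5 are mutually adjacent, so at least 3 colors are needed.
One proper 3-coloring: n1=1, n2=2, n3=1, n4=2, n5=3, n6=3. No two adjacent vertices share a color.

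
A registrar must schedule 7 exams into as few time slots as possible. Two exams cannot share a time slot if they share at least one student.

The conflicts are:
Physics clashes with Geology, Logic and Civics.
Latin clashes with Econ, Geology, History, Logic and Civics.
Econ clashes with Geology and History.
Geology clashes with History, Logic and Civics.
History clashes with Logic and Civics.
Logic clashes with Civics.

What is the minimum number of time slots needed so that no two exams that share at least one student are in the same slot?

Latin, Geology, History, Logic, Civics pairwise conflict, so at least 5 time slots are needed.
A valid assignment using 5 time slots: Physics=2, Latin=4, Econ=3, Geology=1, History=2, Logic=5, Civics=3. No two conflicting exams share a time slot.

5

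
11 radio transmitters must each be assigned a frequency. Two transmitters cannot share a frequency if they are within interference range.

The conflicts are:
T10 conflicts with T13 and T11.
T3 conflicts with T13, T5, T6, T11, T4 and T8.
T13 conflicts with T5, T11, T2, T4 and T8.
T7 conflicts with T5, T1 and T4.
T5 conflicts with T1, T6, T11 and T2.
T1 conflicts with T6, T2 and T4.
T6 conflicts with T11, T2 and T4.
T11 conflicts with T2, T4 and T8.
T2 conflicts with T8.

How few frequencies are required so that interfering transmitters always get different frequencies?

4

T3, T13, T11, T8 are mutually in conflict, so at least 4 frequencies are needed.
4 frequencies suffice: frequency 1 → {T1, T11}; frequency 2 → {T13, T7, T6}; frequency 3 → {T10, T5, T4, T8}; frequency 4 → {T3, T2}. No two conflicting transmitters share a frequency.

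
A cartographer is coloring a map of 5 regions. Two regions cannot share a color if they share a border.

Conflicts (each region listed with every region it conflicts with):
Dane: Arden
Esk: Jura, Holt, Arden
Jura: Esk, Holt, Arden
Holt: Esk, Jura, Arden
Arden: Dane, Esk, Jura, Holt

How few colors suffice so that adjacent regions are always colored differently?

4

Esk, Jura, Holt, Arden all conflict with each other, so at least 4 colors are needed.
4 colors suffice: color 1 → {Arden}; color 2 → {Dane, Holt}; color 3 → {Esk}; color 4 → {Jura}. Each listed conflict is separated.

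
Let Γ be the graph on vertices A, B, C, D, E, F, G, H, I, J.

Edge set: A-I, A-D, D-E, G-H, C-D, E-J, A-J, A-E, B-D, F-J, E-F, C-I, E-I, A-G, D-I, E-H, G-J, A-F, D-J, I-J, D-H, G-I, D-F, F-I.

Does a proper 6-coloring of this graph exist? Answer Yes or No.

Yes

The chromatic number is 6. A, D, E, F, I, J are pairwise adjacent (a clique of size 6), so at least 6 colors are needed.
6 colors suffice: color 1 → {D, G}; color 2 → {B, H, I}; color 3 → {C, J}; color 4 → {A}; color 5 → {E}; color 6 → {F}.
That is already a proper 6-coloring.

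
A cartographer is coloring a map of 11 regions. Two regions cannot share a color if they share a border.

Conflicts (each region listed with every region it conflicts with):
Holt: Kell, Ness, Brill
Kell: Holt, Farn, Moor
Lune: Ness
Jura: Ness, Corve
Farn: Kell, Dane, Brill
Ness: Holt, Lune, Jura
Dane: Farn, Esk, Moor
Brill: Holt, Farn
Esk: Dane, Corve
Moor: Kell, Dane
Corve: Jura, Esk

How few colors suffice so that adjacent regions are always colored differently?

Lune and Ness conflict, so at least 2 colors are needed.
2 colors suffice: color 1 → {Holt, Lune, Jura, Farn, Esk, Moor}; color 2 → {Kell, Ness, Dane, Brill, Corve}. Each listed conflict is separated.

2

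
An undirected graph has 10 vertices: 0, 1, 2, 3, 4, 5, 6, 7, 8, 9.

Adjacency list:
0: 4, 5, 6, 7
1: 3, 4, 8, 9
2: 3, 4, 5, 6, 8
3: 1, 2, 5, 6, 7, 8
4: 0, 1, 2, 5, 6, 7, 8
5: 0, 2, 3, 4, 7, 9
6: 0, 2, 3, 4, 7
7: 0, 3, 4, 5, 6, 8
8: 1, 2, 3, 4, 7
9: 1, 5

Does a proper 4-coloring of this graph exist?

The chromatic number is 4. 0, 4, 5, 7 form a clique, so at least 4 colors are needed.
One proper 4-coloring: 0=d, 1=c, 2=c, 3=a, 4=a, 5=b, 6=b, 7=c, 8=b, 9=a.
That is already a proper 4-coloring.

Yes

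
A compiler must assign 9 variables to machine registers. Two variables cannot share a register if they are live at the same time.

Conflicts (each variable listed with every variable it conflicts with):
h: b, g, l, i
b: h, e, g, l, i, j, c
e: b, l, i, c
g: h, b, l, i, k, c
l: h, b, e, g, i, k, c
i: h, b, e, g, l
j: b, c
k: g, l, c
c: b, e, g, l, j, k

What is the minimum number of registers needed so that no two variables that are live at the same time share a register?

h, b, g, l, i are mutually in conflict, so at least 5 registers are needed.
Using 5 registers: h=5, b=2, e=4, g=4, l=1, i=3, j=1, k=2, c=3. No two conflicting variables share a register.

5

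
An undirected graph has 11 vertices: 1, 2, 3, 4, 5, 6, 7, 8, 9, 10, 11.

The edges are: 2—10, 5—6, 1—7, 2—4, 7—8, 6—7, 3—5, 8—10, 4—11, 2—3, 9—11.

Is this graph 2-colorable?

No

The cycle 6-5-3-2-10-8-7-6 has odd length 7, so it cannot be 2-colored; at least 3 colors are needed.
So 2 colors are not enough.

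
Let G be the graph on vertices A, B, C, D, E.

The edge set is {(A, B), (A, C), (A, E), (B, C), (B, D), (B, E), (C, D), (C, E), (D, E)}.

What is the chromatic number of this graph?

B, C, D, E form a clique, so at least 4 colors are needed.
A valid assignment using 4 colors: A=yellow, B=blue, C=green, D=yellow, E=red. Every edge joins two different colors.

4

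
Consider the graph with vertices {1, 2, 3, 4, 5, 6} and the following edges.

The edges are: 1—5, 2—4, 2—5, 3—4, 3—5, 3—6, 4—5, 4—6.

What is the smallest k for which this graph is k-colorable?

2, 4, 5 are pairwise adjacent, so at least 3 colors are needed.
3 colors suffice: color a → {5, 6}; color b → {1, 4}; color c → {2, 3}. Each edge has distinct colors on its endpoints.

3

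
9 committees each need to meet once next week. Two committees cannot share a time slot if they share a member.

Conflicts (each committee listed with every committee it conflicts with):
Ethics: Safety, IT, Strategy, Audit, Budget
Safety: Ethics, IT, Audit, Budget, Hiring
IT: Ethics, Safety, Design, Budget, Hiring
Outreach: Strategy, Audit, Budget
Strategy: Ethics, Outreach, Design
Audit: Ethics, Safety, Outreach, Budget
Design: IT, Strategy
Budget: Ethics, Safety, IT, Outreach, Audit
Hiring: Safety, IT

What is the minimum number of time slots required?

4

Ethics, Safety, Audit, Budget pairwise conflict, so at least 4 time slots are needed.
A valid assignment using 4 time slots: Ethics=2, Safety=4, IT=3, Outreach=2, Strategy=1, Audit=3, Design=2, Budget=1, Hiring=1. Each listed conflict is separated.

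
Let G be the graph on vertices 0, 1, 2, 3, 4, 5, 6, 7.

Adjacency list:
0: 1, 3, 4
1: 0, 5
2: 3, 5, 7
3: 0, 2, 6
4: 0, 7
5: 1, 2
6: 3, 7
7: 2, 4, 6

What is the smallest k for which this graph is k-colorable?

3

The cycle 2-5-1-0-3-2 has odd length 5, so it cannot be 2-colored; at least 3 colors are needed.
3 colors suffice: color red → {1, 3, 7}; color blue → {0, 2, 6}; color green → {4, 5}. No two adjacent vertices share a color.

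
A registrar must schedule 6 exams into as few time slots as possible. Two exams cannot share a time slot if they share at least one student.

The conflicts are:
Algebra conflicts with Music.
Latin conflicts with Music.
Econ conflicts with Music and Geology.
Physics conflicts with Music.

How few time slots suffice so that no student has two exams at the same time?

Algebra and Music conflict, so at least 2 time slots are needed.
2 time slots suffice: time slot 1 → {Music, Geology}; time slot 2 → {Algebra, Latin, Econ, Physics}. Every pair that conflicts lands in different time slots.

2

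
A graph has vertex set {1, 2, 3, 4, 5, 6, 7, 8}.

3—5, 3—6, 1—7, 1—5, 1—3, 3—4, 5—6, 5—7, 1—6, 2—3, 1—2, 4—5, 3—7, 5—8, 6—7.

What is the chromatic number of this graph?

5

1, 3, 5, 6, 7 are pairwise adjacent (a clique of size 5), so at least 5 colors are needed.
5 colors suffice: 1=c, 2=b, 3=a, 4=c, 5=b, 6=e, 7=d, 8=a. Each edge has distinct colors on its endpoints.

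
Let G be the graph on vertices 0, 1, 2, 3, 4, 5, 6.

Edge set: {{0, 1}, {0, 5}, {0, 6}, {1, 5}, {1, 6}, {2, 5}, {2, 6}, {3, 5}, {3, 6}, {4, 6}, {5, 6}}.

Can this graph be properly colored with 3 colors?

No

0, 1, 5, 6 are mutually adjacent (a clique of size 4), so at least 4 colors are needed.
So 3 colors are not enough.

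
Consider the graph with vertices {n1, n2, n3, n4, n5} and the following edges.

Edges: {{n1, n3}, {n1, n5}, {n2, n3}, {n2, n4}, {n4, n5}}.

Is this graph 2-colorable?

The cycle n4-n5-n1-n3-n2-n4 has odd length 5, so it cannot be 2-colored; at least 3 colors are needed.
So 2 colors are not enough.

No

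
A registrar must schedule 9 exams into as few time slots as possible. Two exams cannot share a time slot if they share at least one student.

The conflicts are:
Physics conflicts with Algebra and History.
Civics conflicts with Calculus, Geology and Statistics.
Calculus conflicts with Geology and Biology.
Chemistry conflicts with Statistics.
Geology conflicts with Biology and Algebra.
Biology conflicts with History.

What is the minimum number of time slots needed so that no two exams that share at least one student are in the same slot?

3

Calculus, Geology, Biology all conflict with each other, so at least 3 time slots are needed.
A valid assignment using 3 time slots: Physics=1, Civics=2, Calculus=3, Chemistry=2, Geology=1, Statistics=1, Biology=2, Algebra=2, History=3. Each listed conflict is separated.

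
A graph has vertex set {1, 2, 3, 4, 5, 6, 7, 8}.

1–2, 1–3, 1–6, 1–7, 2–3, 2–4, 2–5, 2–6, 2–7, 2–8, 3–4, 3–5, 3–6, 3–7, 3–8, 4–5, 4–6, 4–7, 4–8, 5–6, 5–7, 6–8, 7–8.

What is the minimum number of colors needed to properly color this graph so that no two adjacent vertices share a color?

2, 3, 4, 5, 6 are mutually adjacent (a clique of size 5), so at least 5 colors are needed.
5 colors suffice: 1=yellow, 2=red, 3=blue, 4=yellow, 5=purple, 6=green, 7=green, 8=purple. No two adjacent vertices share a color.

5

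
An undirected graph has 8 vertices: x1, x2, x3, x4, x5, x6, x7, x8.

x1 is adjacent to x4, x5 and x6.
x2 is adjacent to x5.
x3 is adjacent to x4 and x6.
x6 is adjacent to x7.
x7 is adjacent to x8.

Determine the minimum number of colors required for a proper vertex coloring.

x1 and x5 are adjacent, so at least 2 colors are needed.
2 colors suffice: color 1 → {x1, x2, x3, x7}; color 2 → {x4, x5, x6, x8}. Each edge has distinct colors on its endpoints.

2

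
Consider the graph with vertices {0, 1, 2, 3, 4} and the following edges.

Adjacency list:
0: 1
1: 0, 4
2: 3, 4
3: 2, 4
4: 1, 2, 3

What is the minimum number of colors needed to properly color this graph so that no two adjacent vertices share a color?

3

2, 3, 4 are pairwise adjacent, so at least 3 colors are needed.
3 colors suffice: color a → {0, 4}; color b → {1, 2}; color c → {3}. Each edge has distinct colors on its endpoints.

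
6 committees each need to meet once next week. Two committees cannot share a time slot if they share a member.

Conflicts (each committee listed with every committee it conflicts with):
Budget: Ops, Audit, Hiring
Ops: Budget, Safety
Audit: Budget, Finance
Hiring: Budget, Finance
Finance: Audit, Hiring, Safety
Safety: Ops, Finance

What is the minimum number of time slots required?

The cycle Budget-Audit-Finance-Safety-Ops-Budget has odd length 5, so it cannot be 2-colored; at least 3 time slots are needed.
3 time slots suffice: time slot 1 → {Budget, Finance}; time slot 2 → {Ops, Audit, Hiring}; time slot 3 → {Safety}. Every pair that conflicts lands in different time slots.

3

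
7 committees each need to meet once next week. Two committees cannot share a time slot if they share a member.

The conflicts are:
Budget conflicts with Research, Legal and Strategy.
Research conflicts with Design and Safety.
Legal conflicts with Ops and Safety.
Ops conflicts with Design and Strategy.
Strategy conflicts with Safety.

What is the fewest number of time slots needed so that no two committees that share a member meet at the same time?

The cycle Safety-Strategy-Ops-Design-Research-Safety has odd length 5, so it cannot be 2-colored; at least 3 time slots are needed.
3 time slots suffice: time slot 1 → {Budget, Ops, Safety}; time slot 2 → {Research, Legal, Strategy}; time slot 3 → {Design}. No two conflicting committees share a time slot.

3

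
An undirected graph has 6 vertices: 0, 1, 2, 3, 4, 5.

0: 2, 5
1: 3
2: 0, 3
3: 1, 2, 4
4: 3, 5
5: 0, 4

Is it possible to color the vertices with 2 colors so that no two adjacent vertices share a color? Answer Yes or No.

The cycle 5-4-3-2-0-5 has odd length 5, so it cannot be 2-colored; at least 3 colors are needed.
So 2 colors are not enough.

No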